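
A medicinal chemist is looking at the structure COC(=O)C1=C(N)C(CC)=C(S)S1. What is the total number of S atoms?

2

Scan the SMILES for S atoms (remember two-letter symbols like Cl and Br are single atoms).
Sulfur count: 2.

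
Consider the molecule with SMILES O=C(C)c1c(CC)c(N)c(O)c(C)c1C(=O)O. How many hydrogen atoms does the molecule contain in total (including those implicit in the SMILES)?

15

Walk through each heavy atom and fill implicit hydrogens from standard valence (C 4, N 3, O 2, S 2, halogen 1); for lowercase aromatic atoms, an aromatic c carries 1 H when it has two neighbours and 0 H with three, and aromatic n carries 0 H:
  atom 1: O, bond orders sum to 2 (valence 2) → 0 H
  atom 2: C, bond orders sum to 4 (valence 4) → 0 H
  atom 3: C, bond orders sum to 1 (valence 4) → 3 H
  atom 4: aromatic c, 3 neighbours → 0 H
  atom 5: aromatic c, 3 neighbours → 0 H
  atom 6: C, bond orders sum to 2 (valence 4) → 2 H
  atom 7: C, bond orders sum to 1 (valence 4) → 3 H
  atom 8: aromatic c, 3 neighbours → 0 H
  atom 9: N, bond orders sum to 1 (valence 3) → 2 H
  atom 10: aromatic c, 3 neighbours → 0 H
  atom 11: O, bond orders sum to 1 (valence 2) → 1 H
  atom 12: aromatic c, 3 neighbours → 0 H
  atom 13: C, bond orders sum to 1 (valence 4) → 3 H
  atom 14: aromatic c, 3 neighbours → 0 H
  atom 15: C, bond orders sum to 4 (valence 4) → 0 H
  atom 16: O, bond orders sum to 2 (valence 2) → 0 H
  atom 17: O, bond orders sum to 1 (valence 2) → 1 H
Total hydrogens: 15.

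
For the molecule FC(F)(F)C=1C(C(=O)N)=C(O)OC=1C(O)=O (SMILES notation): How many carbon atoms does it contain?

Count every carbon token in the SMILES (each C, including those in ring-closure positions and inside branches).
Carbon count: 7.

7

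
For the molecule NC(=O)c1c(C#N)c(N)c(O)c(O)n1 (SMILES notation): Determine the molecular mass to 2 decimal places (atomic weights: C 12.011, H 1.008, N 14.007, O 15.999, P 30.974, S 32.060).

First, the molecular formula is C7H6N4O3 (counting implicit H from valence).
  C: 7 × 12.011 = 84.077
  H: 6 × 1.008 = 6.048
  N: 4 × 14.007 = 56.028
  O: 3 × 15.999 = 47.997
Sum: 7×12.011 + 6×1.008 + 4×14.007 + 3×15.999 = 194.150 → 194.15 g/mol.

194.15 g/mol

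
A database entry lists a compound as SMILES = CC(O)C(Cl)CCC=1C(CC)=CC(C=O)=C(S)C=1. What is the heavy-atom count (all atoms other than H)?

18

Every atom symbol written in the SMILES (organic subset) is one heavy atom; implicit H are not written.
Heavy atoms by element → C:14, Cl:1, O:2, S:1.
Total: 18.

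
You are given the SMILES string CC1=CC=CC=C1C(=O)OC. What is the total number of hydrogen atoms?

Walk through each heavy atom and fill implicit hydrogens from standard valence (C 4, N 3, O 2, S 2, halogen 1):
  atom 1: C, bond orders sum to 1 (valence 4) → 3 H
  atom 2: C, bond orders sum to 4 (valence 4) → 0 H
  atom 3: C, bond orders sum to 3 (valence 4) → 1 H
  atom 4: C, bond orders sum to 3 (valence 4) → 1 H
  atom 5: C, bond orders sum to 3 (valence 4) → 1 H
  atom 6: C, bond orders sum to 3 (valence 4) → 1 H
  atom 7: C, bond orders sum to 4 (valence 4) → 0 H
  atom 8: C, bond orders sum to 4 (valence 4) → 0 H
  atom 9: O, bond orders sum to 2 (valence 2) → 0 H
  atom 10: O, bond orders sum to 2 (valence 2) → 0 H
  atom 11: C, bond orders sum to 1 (valence 4) → 3 H
Total hydrogens: 10.

10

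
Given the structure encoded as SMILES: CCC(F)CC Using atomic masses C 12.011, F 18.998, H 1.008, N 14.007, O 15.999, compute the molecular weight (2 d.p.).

First, the molecular formula is C5H11F (counting implicit H from valence).
  C: 5 × 12.011 = 60.055
  F: 1 × 18.998 = 18.998
  H: 11 × 1.008 = 11.088
Sum: 5×12.011 + 1×18.998 + 11×1.008 = 90.141 → 90.14 g/mol.

90.14 g/mol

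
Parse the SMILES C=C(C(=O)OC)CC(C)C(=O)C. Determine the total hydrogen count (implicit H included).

14

Walk through each heavy atom and fill implicit hydrogens from standard valence (C 4, N 3, O 2, S 2, halogen 1):
  atom 1: C, bond orders sum to 2 (valence 4) → 2 H
  atom 2: C, bond orders sum to 4 (valence 4) → 0 H
  atom 3: C, bond orders sum to 4 (valence 4) → 0 H
  atom 4: O, bond orders sum to 2 (valence 2) → 0 H
  atom 5: O, bond orders sum to 2 (valence 2) → 0 H
  atom 6: C, bond orders sum to 1 (valence 4) → 3 H
  atom 7: C, bond orders sum to 2 (valence 4) → 2 H
  atom 8: C, bond orders sum to 3 (valence 4) → 1 H
  atom 9: C, bond orders sum to 1 (valence 4) → 3 H
  atom 10: C, bond orders sum to 4 (valence 4) → 0 H
  atom 11: O, bond orders sum to 2 (valence 2) → 0 H
  atom 12: C, bond orders sum to 1 (valence 4) → 3 H
Total hydrogens: 14.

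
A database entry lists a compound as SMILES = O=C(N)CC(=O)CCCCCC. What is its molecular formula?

Walk through each heavy atom and fill implicit hydrogens from standard valence (C 4, N 3, O 2, S 2, halogen 1):
  atom 1: O, bond orders sum to 2 (valence 2) → 0 H
  atom 2: C, bond orders sum to 4 (valence 4) → 0 H
  atom 3: N, bond orders sum to 1 (valence 3) → 2 H
  atom 4: C, bond orders sum to 2 (valence 4) → 2 H
  atom 5: C, bond orders sum to 4 (valence 4) → 0 H
  atom 6: O, bond orders sum to 2 (valence 2) → 0 H
  atom 7: C, bond orders sum to 2 (valence 4) → 2 H
  atom 8: C, bond orders sum to 2 (valence 4) → 2 H
  atom 9: C, bond orders sum to 2 (valence 4) → 2 H
  atom 10: C, bond orders sum to 2 (valence 4) → 2 H
  atom 11: C, bond orders sum to 2 (valence 4) → 2 H
  atom 12: C, bond orders sum to 1 (valence 4) → 3 H
Totals → C:9, H:17, N:1, O:2.

C9H17NO2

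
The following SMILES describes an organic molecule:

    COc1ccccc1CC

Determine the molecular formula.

Walk through each heavy atom and fill implicit hydrogens from standard valence (C 4, N 3, O 2, S 2, halogen 1); for lowercase aromatic atoms, an aromatic c carries 1 H when it has two neighbours and 0 H with three, and aromatic n carries 0 H:
  atom 1: C, bond orders sum to 1 (valence 4) → 3 H
  atom 2: O, bond orders sum to 2 (valence 2) → 0 H
  atom 3: aromatic c, 3 neighbours → 0 H
  atom 4: aromatic c, 2 neighbours → 1 H
  atom 5: aromatic c, 2 neighbours → 1 H
  atom 6: aromatic c, 2 neighbours → 1 H
  atom 7: aromatic c, 2 neighbours → 1 H
  atom 8: aromatic c, 3 neighbours → 0 H
  atom 9: C, bond orders sum to 2 (valence 4) → 2 H
  atom 10: C, bond orders sum to 1 (valence 4) → 3 H
Totals → C:9, H:12, O:1.

C9H12O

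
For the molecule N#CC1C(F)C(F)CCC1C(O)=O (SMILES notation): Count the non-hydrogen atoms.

Every atom symbol written in the SMILES (organic subset) is one heavy atom; implicit H are not written.
Heavy atoms by element → C:8, F:2, N:1, O:2.
Total: 13.

13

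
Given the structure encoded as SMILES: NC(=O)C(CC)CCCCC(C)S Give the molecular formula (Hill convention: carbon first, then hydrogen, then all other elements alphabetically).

C10H21NOS

Walk through each heavy atom and fill implicit hydrogens from standard valence (C 4, N 3, O 2, S 2, halogen 1):
  atom 1: N, bond orders sum to 1 (valence 3) → 2 H
  atom 2: C, bond orders sum to 4 (valence 4) → 0 H
  atom 3: O, bond orders sum to 2 (valence 2) → 0 H
  atom 4: C, bond orders sum to 3 (valence 4) → 1 H
  atom 5: C, bond orders sum to 2 (valence 4) → 2 H
  atom 6: C, bond orders sum to 1 (valence 4) → 3 H
  atom 7: C, bond orders sum to 2 (valence 4) → 2 H
  atom 8: C, bond orders sum to 2 (valence 4) → 2 H
  atom 9: C, bond orders sum to 2 (valence 4) → 2 H
  atom 10: C, bond orders sum to 2 (valence 4) → 2 H
  atom 11: C, bond orders sum to 3 (valence 4) → 1 H
  atom 12: C, bond orders sum to 1 (valence 4) → 3 H
  atom 13: S, bond orders sum to 1 (valence 2) → 1 H
Totals → C:10, H:21, N:1, O:1, S:1.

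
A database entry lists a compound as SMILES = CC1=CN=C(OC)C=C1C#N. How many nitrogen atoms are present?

Scan the SMILES for N atoms (remember two-letter symbols like Cl and Br are single atoms).
Nitrogen count: 2.

2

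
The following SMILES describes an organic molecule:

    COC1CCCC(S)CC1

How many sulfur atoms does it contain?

1

Scan the SMILES for S atoms (remember two-letter symbols like Cl and Br are single atoms).
Sulfur count: 1.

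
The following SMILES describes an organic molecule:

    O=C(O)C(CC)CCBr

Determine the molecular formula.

C6H11BrO2

Walk through each heavy atom and fill implicit hydrogens from standard valence (C 4, N 3, O 2, S 2, halogen 1):
  atom 1: O, bond orders sum to 2 (valence 2) → 0 H
  atom 2: C, bond orders sum to 4 (valence 4) → 0 H
  atom 3: O, bond orders sum to 1 (valence 2) → 1 H
  atom 4: C, bond orders sum to 3 (valence 4) → 1 H
  atom 5: C, bond orders sum to 2 (valence 4) → 2 H
  atom 6: C, bond orders sum to 1 (valence 4) → 3 H
  atom 7: C, bond orders sum to 2 (valence 4) → 2 H
  atom 8: C, bond orders sum to 2 (valence 4) → 2 H
  atom 9: Br (halogen, monovalent) → 0 H
Totals → C:6, H:11, Br:1, O:2.
In Hill order: C6H11BrO2.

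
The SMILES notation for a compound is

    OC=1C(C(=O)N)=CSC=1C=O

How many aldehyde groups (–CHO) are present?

The aldehyde motif appears at heavy-atom position 10 in the SMILES.
Other groups present: 1 amide, 1 hydroxyl.
Aldehyde count: 1.

1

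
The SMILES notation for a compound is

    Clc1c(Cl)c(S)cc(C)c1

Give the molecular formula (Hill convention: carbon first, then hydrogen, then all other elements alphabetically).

Walk through each heavy atom and fill implicit hydrogens from standard valence (C 4, N 3, O 2, S 2, halogen 1); for lowercase aromatic atoms, an aromatic c carries 1 H when it has two neighbours and 0 H with three, and aromatic n carries 0 H:
  atom 1: Cl (halogen, monovalent) → 0 H
  atom 2: aromatic c, 3 neighbours → 0 H
  atom 3: aromatic c, 3 neighbours → 0 H
  atom 4: Cl (halogen, monovalent) → 0 H
  atom 5: aromatic c, 3 neighbours → 0 H
  atom 6: S, bond orders sum to 1 (valence 2) → 1 H
  atom 7: aromatic c, 2 neighbours → 1 H
  atom 8: aromatic c, 3 neighbours → 0 H
  atom 9: C, bond orders sum to 1 (valence 4) → 3 H
  atom 10: aromatic c, 2 neighbours → 1 H
Totals → C:7, H:6, Cl:2, S:1.

C7H6Cl2S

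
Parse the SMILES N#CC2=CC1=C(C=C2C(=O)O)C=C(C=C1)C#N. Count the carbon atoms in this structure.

Count every carbon token in the SMILES (each C, including those in ring-closure positions and inside branches).
Carbon count: 13.

13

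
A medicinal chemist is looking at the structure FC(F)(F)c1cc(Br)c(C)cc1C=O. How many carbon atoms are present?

Count every carbon token in the SMILES (each C, including those in ring-closure positions and inside branches).
Carbon count: 9.

9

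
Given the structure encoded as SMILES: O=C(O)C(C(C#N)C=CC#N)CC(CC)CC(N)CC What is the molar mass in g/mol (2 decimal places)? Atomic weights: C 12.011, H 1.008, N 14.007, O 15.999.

First, the molecular formula is C15H23N3O2 (counting implicit H from valence).
  C: 15 × 12.011 = 180.165
  H: 23 × 1.008 = 23.184
  N: 3 × 14.007 = 42.021
  O: 2 × 15.999 = 31.998
Sum: 15×12.011 + 23×1.008 + 3×14.007 + 2×15.999 = 277.368 → 277.37 g/mol.

277.37 g/mol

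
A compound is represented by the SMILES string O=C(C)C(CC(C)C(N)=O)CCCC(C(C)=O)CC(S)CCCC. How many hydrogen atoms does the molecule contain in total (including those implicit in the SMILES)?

Walk through each heavy atom and fill implicit hydrogens from standard valence (C 4, N 3, O 2, S 2, halogen 1):
  atom 1: O, bond orders sum to 2 (valence 2) → 0 H
  atom 2: C, bond orders sum to 4 (valence 4) → 0 H
  atom 3: C, bond orders sum to 1 (valence 4) → 3 H
  atom 4: C, bond orders sum to 3 (valence 4) → 1 H
  atom 5: C, bond orders sum to 2 (valence 4) → 2 H
  atom 6: C, bond orders sum to 3 (valence 4) → 1 H
  atom 7: C, bond orders sum to 1 (valence 4) → 3 H
  atom 8: C, bond orders sum to 4 (valence 4) → 0 H
  atom 9: N, bond orders sum to 1 (valence 3) → 2 H
  atom 10: O, bond orders sum to 2 (valence 2) → 0 H
  atom 11: C, bond orders sum to 2 (valence 4) → 2 H
  atom 12: C, bond orders sum to 2 (valence 4) → 2 H
  atom 13: C, bond orders sum to 2 (valence 4) → 2 H
  atom 14: C, bond orders sum to 3 (valence 4) → 1 H
  atom 15: C, bond orders sum to 4 (valence 4) → 0 H
  atom 16: C, bond orders sum to 1 (valence 4) → 3 H
  atom 17: O, bond orders sum to 2 (valence 2) → 0 H
  atom 18: C, bond orders sum to 2 (valence 4) → 2 H
  atom 19: C, bond orders sum to 3 (valence 4) → 1 H
  atom 20: S, bond orders sum to 1 (valence 2) → 1 H
  atom 21: C, bond orders sum to 2 (valence 4) → 2 H
  atom 22: C, bond orders sum to 2 (valence 4) → 2 H
  atom 23: C, bond orders sum to 2 (valence 4) → 2 H
  atom 24: C, bond orders sum to 1 (valence 4) → 3 H
Total hydrogens: 35.

35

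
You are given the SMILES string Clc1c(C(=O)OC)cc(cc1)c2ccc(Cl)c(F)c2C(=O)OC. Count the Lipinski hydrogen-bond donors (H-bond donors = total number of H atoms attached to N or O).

0

Donors: find every N or O and count the H atoms it carries.
  atom 5 (O): bond orders sum to 2 → 0 H
  atom 6 (O): bond orders sum to 2 → 0 H
  atom 21 (O): bond orders sum to 2 → 0 H
  atom 22 (O): bond orders sum to 2 → 0 H
Lipinski HBD = 0.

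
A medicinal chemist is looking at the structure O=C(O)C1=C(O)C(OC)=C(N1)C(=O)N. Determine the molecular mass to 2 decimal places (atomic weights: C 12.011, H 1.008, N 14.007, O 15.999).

200.15 g/mol

First, the molecular formula is C7H8N2O5 (counting implicit H from valence).
  C: 7 × 12.011 = 84.077
  H: 8 × 1.008 = 8.064
  N: 2 × 14.007 = 28.014
  O: 5 × 15.999 = 79.995
Sum: 7×12.011 + 8×1.008 + 2×14.007 + 5×15.999 = 200.150 → 200.15 g/mol.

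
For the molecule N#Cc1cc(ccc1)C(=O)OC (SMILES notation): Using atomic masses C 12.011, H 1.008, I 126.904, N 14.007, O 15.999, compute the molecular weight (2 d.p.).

161.16 g/mol

First, the molecular formula is C9H7NO2 (counting implicit H from valence).
  C: 9 × 12.011 = 108.099
  H: 7 × 1.008 = 7.056
  N: 1 × 14.007 = 14.007
  O: 2 × 15.999 = 31.998
Sum: 9×12.011 + 7×1.008 + 1×14.007 + 2×15.999 = 161.160 → 161.16 g/mol.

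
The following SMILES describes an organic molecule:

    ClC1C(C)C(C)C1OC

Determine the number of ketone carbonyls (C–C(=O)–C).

Scan the SMILES for the ketone motif — none present.
Groups that are present: 1 ether.

0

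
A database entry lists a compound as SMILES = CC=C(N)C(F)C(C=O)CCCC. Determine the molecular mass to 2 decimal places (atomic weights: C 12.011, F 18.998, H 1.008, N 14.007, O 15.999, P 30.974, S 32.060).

First, the molecular formula is C10H18FNO (counting implicit H from valence).
  C: 10 × 12.011 = 120.110
  F: 1 × 18.998 = 18.998
  H: 18 × 1.008 = 18.144
  N: 1 × 14.007 = 14.007
  O: 1 × 15.999 = 15.999
Sum: 10×12.011 + 1×18.998 + 18×1.008 + 1×14.007 + 1×15.999 = 187.258 → 187.26 g/mol.

187.26 g/mol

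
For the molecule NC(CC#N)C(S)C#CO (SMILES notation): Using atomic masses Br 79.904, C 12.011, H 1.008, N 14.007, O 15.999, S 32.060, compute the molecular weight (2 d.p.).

First, the molecular formula is C6H8N2OS (counting implicit H from valence).
  C: 6 × 12.011 = 72.066
  H: 8 × 1.008 = 8.064
  N: 2 × 14.007 = 28.014
  O: 1 × 15.999 = 15.999
  S: 1 × 32.060 = 32.060
Sum: 6×12.011 + 8×1.008 + 2×14.007 + 1×15.999 + 1×32.060 = 156.203 → 156.20 g/mol.

156.20 g/mol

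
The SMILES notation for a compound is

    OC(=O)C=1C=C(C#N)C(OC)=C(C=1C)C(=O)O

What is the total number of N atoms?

Scan the SMILES for N atoms (remember two-letter symbols like Cl and Br are single atoms).
Nitrogen count: 1.

1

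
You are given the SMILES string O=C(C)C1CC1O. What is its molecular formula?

C5H8O2

Walk through each heavy atom and fill implicit hydrogens from standard valence (C 4, N 3, O 2, S 2, halogen 1):
  atom 1: O, bond orders sum to 2 (valence 2) → 0 H
  atom 2: C, bond orders sum to 4 (valence 4) → 0 H
  atom 3: C, bond orders sum to 1 (valence 4) → 3 H
  atom 4: C, bond orders sum to 3 (valence 4) → 1 H
  atom 5: C, bond orders sum to 2 (valence 4) → 2 H
  atom 6: C, bond orders sum to 3 (valence 4) → 1 H
  atom 7: O, bond orders sum to 1 (valence 2) → 1 H
Totals → C:5, H:8, O:2.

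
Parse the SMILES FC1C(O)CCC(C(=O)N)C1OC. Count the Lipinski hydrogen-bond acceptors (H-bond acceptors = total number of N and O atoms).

N atoms: 1; O atoms: 3.
Lipinski HBA = 1 + 3 = 4.

4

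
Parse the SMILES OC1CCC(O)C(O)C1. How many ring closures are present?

In SMILES, each pair of matching ring-closure digits denotes one ring-closing bond; the number of such bonds equals the number of independent rings.
Ring-closure bonds here: 1.

1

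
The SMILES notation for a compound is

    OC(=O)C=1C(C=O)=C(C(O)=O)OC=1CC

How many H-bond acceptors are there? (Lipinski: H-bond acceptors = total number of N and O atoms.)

6

N atoms: 0; O atoms: 6.
Lipinski HBA = 0 + 6 = 6.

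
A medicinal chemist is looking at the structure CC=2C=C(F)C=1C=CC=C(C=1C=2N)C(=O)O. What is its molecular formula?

C12H10FNO2

Walk through each heavy atom and fill implicit hydrogens from standard valence (C 4, N 3, O 2, S 2, halogen 1):
  atom 1: C, bond orders sum to 1 (valence 4) → 3 H
  atom 2: C, bond orders sum to 4 (valence 4) → 0 H
  atom 3: C, bond orders sum to 3 (valence 4) → 1 H
  atom 4: C, bond orders sum to 4 (valence 4) → 0 H
  atom 5: F (halogen, monovalent) → 0 H
  atom 6: C, bond orders sum to 4 (valence 4) → 0 H
  atom 7: C, bond orders sum to 3 (valence 4) → 1 H
  atom 8: C, bond orders sum to 3 (valence 4) → 1 H
  atom 9: C, bond orders sum to 3 (valence 4) → 1 H
  atom 10: C, bond orders sum to 4 (valence 4) → 0 H
  atom 11: C, bond orders sum to 4 (valence 4) → 0 H
  atom 12: C, bond orders sum to 4 (valence 4) → 0 H
  atom 13: N, bond orders sum to 1 (valence 3) → 2 H
  atom 14: C, bond orders sum to 4 (valence 4) → 0 H
  atom 15: O, bond orders sum to 2 (valence 2) → 0 H
  atom 16: O, bond orders sum to 1 (valence 2) → 1 H
Totals → C:12, H:10, F:1, N:1, O:2.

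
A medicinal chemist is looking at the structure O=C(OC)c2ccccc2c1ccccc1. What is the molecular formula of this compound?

C14H12O2

Walk through each heavy atom and fill implicit hydrogens from standard valence (C 4, N 3, O 2, S 2, halogen 1); for lowercase aromatic atoms, an aromatic c carries 1 H when it has two neighbours and 0 H with three, and aromatic n carries 0 H:
  atom 1: O, bond orders sum to 2 (valence 2) → 0 H
  atom 2: C, bond orders sum to 4 (valence 4) → 0 H
  atom 3: O, bond orders sum to 2 (valence 2) → 0 H
  atom 4: C, bond orders sum to 1 (valence 4) → 3 H
  atom 5: aromatic c, 3 neighbours → 0 H
  atom 6: aromatic c, 2 neighbours → 1 H
  atom 7: aromatic c, 2 neighbours → 1 H
  atom 8: aromatic c, 2 neighbours → 1 H
  atom 9: aromatic c, 2 neighbours → 1 H
  atom 10: aromatic c, 3 neighbours → 0 H
  atom 11: aromatic c, 3 neighbours → 0 H
  atom 12: aromatic c, 2 neighbours → 1 H
  atom 13: aromatic c, 2 neighbours → 1 H
  atom 14: aromatic c, 2 neighbours → 1 H
  atom 15: aromatic c, 2 neighbours → 1 H
  atom 16: aromatic c, 2 neighbours → 1 H
Totals → C:14, H:12, O:2.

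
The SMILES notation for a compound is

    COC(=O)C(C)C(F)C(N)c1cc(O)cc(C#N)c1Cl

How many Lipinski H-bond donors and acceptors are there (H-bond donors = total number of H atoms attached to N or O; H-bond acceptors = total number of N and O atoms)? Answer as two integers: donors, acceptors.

3, 5

Donors: find every N or O and count the H atoms it carries.
  atom 2 (O): bond orders sum to 2 → 0 H
  atom 4 (O): bond orders sum to 2 → 0 H
  atom 10 (N): bond orders sum to 1 → 2 H
  atom 14 (O): bond orders sum to 1 → 1 H
  atom 18 (N): bond orders sum to 3 → 0 H
Lipinski HBD = 3.
Acceptors: N atoms = 2, O atoms = 3 → HBA = 5.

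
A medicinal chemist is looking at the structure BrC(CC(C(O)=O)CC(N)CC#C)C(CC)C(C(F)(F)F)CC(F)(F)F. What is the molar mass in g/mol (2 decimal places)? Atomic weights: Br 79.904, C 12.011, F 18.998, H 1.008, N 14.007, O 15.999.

First, the molecular formula is C16H22BrF6NO2 (counting implicit H from valence).
  Br: 1 × 79.904 = 79.904
  C: 16 × 12.011 = 192.176
  F: 6 × 18.998 = 113.988
  H: 22 × 1.008 = 22.176
  N: 1 × 14.007 = 14.007
  O: 2 × 15.999 = 31.998
Sum: 1×79.904 + 16×12.011 + 6×18.998 + 22×1.008 + 1×14.007 + 2×15.999 = 454.249 → 454.25 g/mol.

454.25 g/mol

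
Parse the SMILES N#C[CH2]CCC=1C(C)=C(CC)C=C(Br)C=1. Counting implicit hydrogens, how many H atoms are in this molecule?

16

Walk through each heavy atom and fill implicit hydrogens from standard valence (C 4, N 3, O 2, S 2, halogen 1):
  atom 1: N, bond orders sum to 3 (valence 3) → 0 H
  atom 2: C, bond orders sum to 4 (valence 4) → 0 H
  atom 3: C with explicit H count 2
  atom 4: C, bond orders sum to 2 (valence 4) → 2 H
  atom 5: C, bond orders sum to 2 (valence 4) → 2 H
  atom 6: C, bond orders sum to 4 (valence 4) → 0 H
  atom 7: C, bond orders sum to 4 (valence 4) → 0 H
  atom 8: C, bond orders sum to 1 (valence 4) → 3 H
  atom 9: C, bond orders sum to 4 (valence 4) → 0 H
  atom 10: C, bond orders sum to 2 (valence 4) → 2 H
  atom 11: C, bond orders sum to 1 (valence 4) → 3 H
  atom 12: C, bond orders sum to 3 (valence 4) → 1 H
  atom 13: C, bond orders sum to 4 (valence 4) → 0 H
  atom 14: Br (halogen, monovalent) → 0 H
  atom 15: C, bond orders sum to 3 (valence 4) → 1 H
Total hydrogens: 16.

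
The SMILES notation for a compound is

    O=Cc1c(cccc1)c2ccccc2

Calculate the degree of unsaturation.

9

Molecular formula: C13H10O.
DoU = (2C + 2 + N − H − X) / 2, where X is the halogen count and O/S are ignored.
    = (2·13 + 2 + 0 − 10 − 0) / 2 = 18 / 2 = 9.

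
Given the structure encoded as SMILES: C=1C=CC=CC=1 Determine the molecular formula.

C6H6

Walk through each heavy atom and fill implicit hydrogens from standard valence (C 4, N 3, O 2, S 2, halogen 1):
  atom 1: C, bond orders sum to 3 (valence 4) → 1 H
  atom 2: C, bond orders sum to 3 (valence 4) → 1 H
  atom 3: C, bond orders sum to 3 (valence 4) → 1 H
  atom 4: C, bond orders sum to 3 (valence 4) → 1 H
  atom 5: C, bond orders sum to 3 (valence 4) → 1 H
  atom 6: C, bond orders sum to 3 (valence 4) → 1 H
Totals → C:6, H:6.
In Hill order: C6H6.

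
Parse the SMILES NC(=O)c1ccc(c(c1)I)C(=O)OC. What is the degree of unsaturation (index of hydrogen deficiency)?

6

Molecular formula: C9H8INO3.
DoU = (2C + 2 + N − H − X) / 2, where X is the halogen count and O/S are ignored.
    = (2·9 + 2 + 1 − 8 − 1) / 2 = 12 / 2 = 6.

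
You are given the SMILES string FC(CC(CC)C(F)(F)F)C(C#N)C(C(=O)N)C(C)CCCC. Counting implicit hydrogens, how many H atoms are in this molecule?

26

Walk through each heavy atom and fill implicit hydrogens from standard valence (C 4, N 3, O 2, S 2, halogen 1):
  atom 1: F (halogen, monovalent) → 0 H
  atom 2: C, bond orders sum to 3 (valence 4) → 1 H
  atom 3: C, bond orders sum to 2 (valence 4) → 2 H
  atom 4: C, bond orders sum to 3 (valence 4) → 1 H
  atom 5: C, bond orders sum to 2 (valence 4) → 2 H
  atom 6: C, bond orders sum to 1 (valence 4) → 3 H
  atom 7: C, bond orders sum to 4 (valence 4) → 0 H
  atom 8: F (halogen, monovalent) → 0 H
  atom 9: F (halogen, monovalent) → 0 H
  atom 10: F (halogen, monovalent) → 0 H
  atom 11: C, bond orders sum to 3 (valence 4) → 1 H
  atom 12: C, bond orders sum to 4 (valence 4) → 0 H
  atom 13: N, bond orders sum to 3 (valence 3) → 0 H
  atom 14: C, bond orders sum to 3 (valence 4) → 1 H
  atom 15: C, bond orders sum to 4 (valence 4) → 0 H
  atom 16: O, bond orders sum to 2 (valence 2) → 0 H
  atom 17: N, bond orders sum to 1 (valence 3) → 2 H
  atom 18: C, bond orders sum to 3 (valence 4) → 1 H
  atom 19: C, bond orders sum to 1 (valence 4) → 3 H
  atom 20: C, bond orders sum to 2 (valence 4) → 2 H
  atom 21: C, bond orders sum to 2 (valence 4) → 2 H
  atom 22: C, bond orders sum to 2 (valence 4) → 2 H
  atom 23: C, bond orders sum to 1 (valence 4) → 3 H
Total hydrogens: 26.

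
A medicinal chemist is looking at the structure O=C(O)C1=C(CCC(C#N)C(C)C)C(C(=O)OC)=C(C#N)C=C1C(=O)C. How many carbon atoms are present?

Count every carbon token in the SMILES (each C, including those in ring-closure positions and inside branches).
Carbon count: 19.

19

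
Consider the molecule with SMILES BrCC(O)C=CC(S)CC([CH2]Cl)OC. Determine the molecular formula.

Walk through each heavy atom and fill implicit hydrogens from standard valence (C 4, N 3, O 2, S 2, halogen 1):
  atom 1: Br (halogen, monovalent) → 0 H
  atom 2: C, bond orders sum to 2 (valence 4) → 2 H
  atom 3: C, bond orders sum to 3 (valence 4) → 1 H
  atom 4: O, bond orders sum to 1 (valence 2) → 1 H
  atom 5: C, bond orders sum to 3 (valence 4) → 1 H
  atom 6: C, bond orders sum to 3 (valence 4) → 1 H
  atom 7: C, bond orders sum to 3 (valence 4) → 1 H
  atom 8: S, bond orders sum to 1 (valence 2) → 1 H
  atom 9: C, bond orders sum to 2 (valence 4) → 2 H
  atom 10: C, bond orders sum to 3 (valence 4) → 1 H
  atom 11: C with explicit H count 2
  atom 12: Cl (halogen, monovalent) → 0 H
  atom 13: O, bond orders sum to 2 (valence 2) → 0 H
  atom 14: C, bond orders sum to 1 (valence 4) → 3 H
Totals → C:9, H:16, Br:1, Cl:1, O:2, S:1.
In Hill order: C9H16BrClO2S.

C9H16BrClO2S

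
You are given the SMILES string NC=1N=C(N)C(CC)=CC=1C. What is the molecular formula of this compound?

C8H13N3

Walk through each heavy atom and fill implicit hydrogens from standard valence (C 4, N 3, O 2, S 2, halogen 1):
  atom 1: N, bond orders sum to 1 (valence 3) → 2 H
  atom 2: C, bond orders sum to 4 (valence 4) → 0 H
  atom 3: N, bond orders sum to 3 (valence 3) → 0 H
  atom 4: C, bond orders sum to 4 (valence 4) → 0 H
  atom 5: N, bond orders sum to 1 (valence 3) → 2 H
  atom 6: C, bond orders sum to 4 (valence 4) → 0 H
  atom 7: C, bond orders sum to 2 (valence 4) → 2 H
  atom 8: C, bond orders sum to 1 (valence 4) → 3 H
  atom 9: C, bond orders sum to 3 (valence 4) → 1 H
  atom 10: C, bond orders sum to 4 (valence 4) → 0 H
  atom 11: C, bond orders sum to 1 (valence 4) → 3 H
Totals → C:8, H:13, N:3.
In Hill order: C8H13N3.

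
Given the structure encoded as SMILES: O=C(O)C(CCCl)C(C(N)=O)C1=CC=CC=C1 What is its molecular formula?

C12H14ClNO3

Walk through each heavy atom and fill implicit hydrogens from standard valence (C 4, N 3, O 2, S 2, halogen 1):
  atom 1: O, bond orders sum to 2 (valence 2) → 0 H
  atom 2: C, bond orders sum to 4 (valence 4) → 0 H
  atom 3: O, bond orders sum to 1 (valence 2) → 1 H
  atom 4: C, bond orders sum to 3 (valence 4) → 1 H
  atom 5: C, bond orders sum to 2 (valence 4) → 2 H
  atom 6: C, bond orders sum to 2 (valence 4) → 2 H
  atom 7: Cl (halogen, monovalent) → 0 H
  atom 8: C, bond orders sum to 3 (valence 4) → 1 H
  atom 9: C, bond orders sum to 4 (valence 4) → 0 H
  atom 10: N, bond orders sum to 1 (valence 3) → 2 H
  atom 11: O, bond orders sum to 2 (valence 2) → 0 H
  atom 12: C, bond orders sum to 4 (valence 4) → 0 H
  atom 13: C, bond orders sum to 3 (valence 4) → 1 H
  atom 14: C, bond orders sum to 3 (valence 4) → 1 H
  atom 15: C, bond orders sum to 3 (valence 4) → 1 H
  atom 16: C, bond orders sum to 3 (valence 4) → 1 H
  atom 17: C, bond orders sum to 3 (valence 4) → 1 H
Totals → C:12, H:14, Cl:1, N:1, O:3.
In Hill order: C12H14ClNO3.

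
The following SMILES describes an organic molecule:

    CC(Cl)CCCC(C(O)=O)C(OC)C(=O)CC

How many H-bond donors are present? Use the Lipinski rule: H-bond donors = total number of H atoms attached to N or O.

1

Donors: find every N or O and count the H atoms it carries.
  atom 9 (O): bond orders sum to 1 → 1 H
  atom 10 (O): bond orders sum to 2 → 0 H
  atom 12 (O): bond orders sum to 2 → 0 H
  atom 15 (O): bond orders sum to 2 → 0 H
Lipinski HBD = 1.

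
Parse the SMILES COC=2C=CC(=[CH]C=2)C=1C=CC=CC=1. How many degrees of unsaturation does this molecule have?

8

Molecular formula: C13H12O.
DoU = (2C + 2 + N − H − X) / 2, where X is the halogen count and O/S are ignored.
    = (2·13 + 2 + 0 − 12 − 0) / 2 = 16 / 2 = 8.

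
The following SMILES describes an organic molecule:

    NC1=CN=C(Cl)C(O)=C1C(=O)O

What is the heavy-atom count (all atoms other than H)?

12

Every atom symbol written in the SMILES (organic subset) is one heavy atom; implicit H are not written.
Heavy atoms by element → C:6, Cl:1, N:2, O:3.
Total: 12.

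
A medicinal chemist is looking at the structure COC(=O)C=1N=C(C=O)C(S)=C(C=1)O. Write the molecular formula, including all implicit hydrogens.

Walk through each heavy atom and fill implicit hydrogens from standard valence (C 4, N 3, O 2, S 2, halogen 1):
  atom 1: C, bond orders sum to 1 (valence 4) → 3 H
  atom 2: O, bond orders sum to 2 (valence 2) → 0 H
  atom 3: C, bond orders sum to 4 (valence 4) → 0 H
  atom 4: O, bond orders sum to 2 (valence 2) → 0 H
  atom 5: C, bond orders sum to 4 (valence 4) → 0 H
  atom 6: N, bond orders sum to 3 (valence 3) → 0 H
  atom 7: C, bond orders sum to 4 (valence 4) → 0 H
  atom 8: C, bond orders sum to 3 (valence 4) → 1 H
  atom 9: O, bond orders sum to 2 (valence 2) → 0 H
  atom 10: C, bond orders sum to 4 (valence 4) → 0 H
  atom 11: S, bond orders sum to 1 (valence 2) → 1 H
  atom 12: C, bond orders sum to 4 (valence 4) → 0 H
  atom 13: C, bond orders sum to 3 (valence 4) → 1 H
  atom 14: O, bond orders sum to 1 (valence 2) → 1 H
Totals → C:8, H:7, N:1, O:4, S:1.

C8H7NO4S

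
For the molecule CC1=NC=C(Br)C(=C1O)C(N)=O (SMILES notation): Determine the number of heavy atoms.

12

Every atom symbol written in the SMILES (organic subset) is one heavy atom; implicit H are not written.
Heavy atoms by element → Br:1, C:7, N:2, O:2.
Total: 12.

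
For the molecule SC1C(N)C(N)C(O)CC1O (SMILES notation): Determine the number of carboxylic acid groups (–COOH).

0

Scan the SMILES for the carboxylic acid motif — none present.
Groups that are present: 2 hydroxyl, 2 primary amine, 1 thiol.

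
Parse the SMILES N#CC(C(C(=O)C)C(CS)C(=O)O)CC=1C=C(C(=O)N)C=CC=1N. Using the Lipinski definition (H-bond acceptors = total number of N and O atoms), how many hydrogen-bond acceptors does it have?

7

N atoms: 3; O atoms: 4.
Lipinski HBA = 3 + 4 = 7.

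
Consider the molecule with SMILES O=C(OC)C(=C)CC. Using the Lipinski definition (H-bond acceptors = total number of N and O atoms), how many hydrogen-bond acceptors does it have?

N atoms: 0; O atoms: 2.
Lipinski HBA = 0 + 2 = 2.

2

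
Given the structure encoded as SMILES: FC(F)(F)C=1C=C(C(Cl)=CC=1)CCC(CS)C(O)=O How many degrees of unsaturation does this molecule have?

5

Degree of unsaturation = (number of rings) + (number of π bonds).
Ring closures in the SMILES: 1.
π bonds: 4 double bonds (each 1 DoU) → 4 DoU from unsaturation.
Total DoU = 1 + 4 = 5.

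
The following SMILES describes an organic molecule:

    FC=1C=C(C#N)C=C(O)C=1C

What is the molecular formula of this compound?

Walk through each heavy atom and fill implicit hydrogens from standard valence (C 4, N 3, O 2, S 2, halogen 1):
  atom 1: F (halogen, monovalent) → 0 H
  atom 2: C, bond orders sum to 4 (valence 4) → 0 H
  atom 3: C, bond orders sum to 3 (valence 4) → 1 H
  atom 4: C, bond orders sum to 4 (valence 4) → 0 H
  atom 5: C, bond orders sum to 4 (valence 4) → 0 H
  atom 6: N, bond orders sum to 3 (valence 3) → 0 H
  atom 7: C, bond orders sum to 3 (valence 4) → 1 H
  atom 8: C, bond orders sum to 4 (valence 4) → 0 H
  atom 9: O, bond orders sum to 1 (valence 2) → 1 H
  atom 10: C, bond orders sum to 4 (valence 4) → 0 H
  atom 11: C, bond orders sum to 1 (valence 4) → 3 H
Totals → C:8, H:6, F:1, N:1, O:1.

C8H6FNO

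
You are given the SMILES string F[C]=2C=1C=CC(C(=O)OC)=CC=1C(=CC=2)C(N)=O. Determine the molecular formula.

C13H10FNO3

Walk through each heavy atom and fill implicit hydrogens from standard valence (C 4, N 3, O 2, S 2, halogen 1):
  atom 1: F (halogen, monovalent) → 0 H
  atom 2: C with explicit H count 0
  atom 3: C, bond orders sum to 4 (valence 4) → 0 H
  atom 4: C, bond orders sum to 3 (valence 4) → 1 H
  atom 5: C, bond orders sum to 3 (valence 4) → 1 H
  atom 6: C, bond orders sum to 4 (valence 4) → 0 H
  atom 7: C, bond orders sum to 4 (valence 4) → 0 H
  atom 8: O, bond orders sum to 2 (valence 2) → 0 H
  atom 9: O, bond orders sum to 2 (valence 2) → 0 H
  atom 10: C, bond orders sum to 1 (valence 4) → 3 H
  atom 11: C, bond orders sum to 3 (valence 4) → 1 H
  atom 12: C, bond orders sum to 4 (valence 4) → 0 H
  atom 13: C, bond orders sum to 4 (valence 4) → 0 H
  atom 14: C, bond orders sum to 3 (valence 4) → 1 H
  atom 15: C, bond orders sum to 3 (valence 4) → 1 H
  atom 16: C, bond orders sum to 4 (valence 4) → 0 H
  atom 17: N, bond orders sum to 1 (valence 3) → 2 H
  atom 18: O, bond orders sum to 2 (valence 2) → 0 H
Totals → C:13, H:10, F:1, N:1, O:3.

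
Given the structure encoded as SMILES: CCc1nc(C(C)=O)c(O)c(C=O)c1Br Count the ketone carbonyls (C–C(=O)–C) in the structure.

1

The ketone motif appears at heavy-atom position 6 in the SMILES.
Other groups present: 1 aldehyde, 1 hydroxyl.
Ketone count: 1.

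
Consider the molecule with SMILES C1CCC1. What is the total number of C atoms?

4

Count every carbon token in the SMILES (each C, including those in ring-closure positions and inside branches).
Carbon count: 4.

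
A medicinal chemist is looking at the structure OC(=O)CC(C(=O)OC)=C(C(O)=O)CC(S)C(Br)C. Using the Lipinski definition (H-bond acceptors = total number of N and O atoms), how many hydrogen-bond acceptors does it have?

6

N atoms: 0; O atoms: 6.
Lipinski HBA = 0 + 6 = 6.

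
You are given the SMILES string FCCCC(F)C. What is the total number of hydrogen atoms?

10

Walk through each heavy atom and fill implicit hydrogens from standard valence (C 4, N 3, O 2, S 2, halogen 1):
  atom 1: F (halogen, monovalent) → 0 H
  atom 2: C, bond orders sum to 2 (valence 4) → 2 H
  atom 3: C, bond orders sum to 2 (valence 4) → 2 H
  atom 4: C, bond orders sum to 2 (valence 4) → 2 H
  atom 5: C, bond orders sum to 3 (valence 4) → 1 H
  atom 6: F (halogen, monovalent) → 0 H
  atom 7: C, bond orders sum to 1 (valence 4) → 3 H
Total hydrogens: 10.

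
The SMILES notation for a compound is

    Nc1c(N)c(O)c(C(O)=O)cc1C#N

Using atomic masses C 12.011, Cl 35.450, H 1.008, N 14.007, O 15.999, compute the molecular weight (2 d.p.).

193.16 g/mol

First, the molecular formula is C8H7N3O3 (counting implicit H from valence).
  C: 8 × 12.011 = 96.088
  H: 7 × 1.008 = 7.056
  N: 3 × 14.007 = 42.021
  O: 3 × 15.999 = 47.997
Sum: 8×12.011 + 7×1.008 + 3×14.007 + 3×15.999 = 193.162 → 193.16 g/mol.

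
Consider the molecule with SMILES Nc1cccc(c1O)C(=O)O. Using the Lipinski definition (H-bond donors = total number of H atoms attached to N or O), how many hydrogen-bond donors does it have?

4

Donors: find every N or O and count the H atoms it carries.
  atom 1 (N): bond orders sum to 1 → 2 H
  atom 8 (O): bond orders sum to 1 → 1 H
  atom 10 (O): bond orders sum to 2 → 0 H
  atom 11 (O): bond orders sum to 1 → 1 H
Lipinski HBD = 4.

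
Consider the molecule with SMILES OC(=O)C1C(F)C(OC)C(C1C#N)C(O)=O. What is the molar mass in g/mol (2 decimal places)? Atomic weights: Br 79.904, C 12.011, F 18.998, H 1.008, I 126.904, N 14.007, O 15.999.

First, the molecular formula is C9H10FNO5 (counting implicit H from valence).
  C: 9 × 12.011 = 108.099
  F: 1 × 18.998 = 18.998
  H: 10 × 1.008 = 10.080
  N: 1 × 14.007 = 14.007
  O: 5 × 15.999 = 79.995
Sum: 9×12.011 + 1×18.998 + 10×1.008 + 1×14.007 + 5×15.999 = 231.179 → 231.18 g/mol.

231.18 g/mol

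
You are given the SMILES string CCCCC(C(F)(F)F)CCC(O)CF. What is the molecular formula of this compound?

C10H18F4O

Walk through each heavy atom and fill implicit hydrogens from standard valence (C 4, N 3, O 2, S 2, halogen 1):
  atom 1: C, bond orders sum to 1 (valence 4) → 3 H
  atom 2: C, bond orders sum to 2 (valence 4) → 2 H
  atom 3: C, bond orders sum to 2 (valence 4) → 2 H
  atom 4: C, bond orders sum to 2 (valence 4) → 2 H
  atom 5: C, bond orders sum to 3 (valence 4) → 1 H
  atom 6: C, bond orders sum to 4 (valence 4) → 0 H
  atom 7: F (halogen, monovalent) → 0 H
  atom 8: F (halogen, monovalent) → 0 H
  atom 9: F (halogen, monovalent) → 0 H
  atom 10: C, bond orders sum to 2 (valence 4) → 2 H
  atom 11: C, bond orders sum to 2 (valence 4) → 2 H
  atom 12: C, bond orders sum to 3 (valence 4) → 1 H
  atom 13: O, bond orders sum to 1 (valence 2) → 1 H
  atom 14: C, bond orders sum to 2 (valence 4) → 2 H
  atom 15: F (halogen, monovalent) → 0 H
Totals → C:10, H:18, F:4, O:1.
In Hill order: C10H18F4O.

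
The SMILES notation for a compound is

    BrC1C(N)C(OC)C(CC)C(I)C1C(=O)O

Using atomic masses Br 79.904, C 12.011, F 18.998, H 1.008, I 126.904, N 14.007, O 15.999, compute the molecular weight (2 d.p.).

406.06 g/mol

First, the molecular formula is C10H17BrINO3 (counting implicit H from valence).
  Br: 1 × 79.904 = 79.904
  C: 10 × 12.011 = 120.110
  H: 17 × 1.008 = 17.136
  I: 1 × 126.904 = 126.904
  N: 1 × 14.007 = 14.007
  O: 3 × 15.999 = 47.997
Sum: 1×79.904 + 10×12.011 + 17×1.008 + 1×126.904 + 1×14.007 + 3×15.999 = 406.058 → 406.06 g/mol.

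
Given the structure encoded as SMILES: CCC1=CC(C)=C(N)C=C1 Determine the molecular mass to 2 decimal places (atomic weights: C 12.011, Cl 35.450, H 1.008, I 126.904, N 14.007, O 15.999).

First, the molecular formula is C9H13N (counting implicit H from valence).
  C: 9 × 12.011 = 108.099
  H: 13 × 1.008 = 13.104
  N: 1 × 14.007 = 14.007
Sum: 9×12.011 + 13×1.008 + 1×14.007 = 135.210 → 135.21 g/mol.

135.21 g/mol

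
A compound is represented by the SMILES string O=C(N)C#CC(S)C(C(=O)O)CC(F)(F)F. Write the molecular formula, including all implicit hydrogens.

C8H8F3NO3S

Walk through each heavy atom and fill implicit hydrogens from standard valence (C 4, N 3, O 2, S 2, halogen 1):
  atom 1: O, bond orders sum to 2 (valence 2) → 0 H
  atom 2: C, bond orders sum to 4 (valence 4) → 0 H
  atom 3: N, bond orders sum to 1 (valence 3) → 2 H
  atom 4: C, bond orders sum to 4 (valence 4) → 0 H
  atom 5: C, bond orders sum to 4 (valence 4) → 0 H
  atom 6: C, bond orders sum to 3 (valence 4) → 1 H
  atom 7: S, bond orders sum to 1 (valence 2) → 1 H
  atom 8: C, bond orders sum to 3 (valence 4) → 1 H
  atom 9: C, bond orders sum to 4 (valence 4) → 0 H
  atom 10: O, bond orders sum to 2 (valence 2) → 0 H
  atom 11: O, bond orders sum to 1 (valence 2) → 1 H
  atom 12: C, bond orders sum to 2 (valence 4) → 2 H
  atom 13: C, bond orders sum to 4 (valence 4) → 0 H
  atom 14: F (halogen, monovalent) → 0 H
  atom 15: F (halogen, monovalent) → 0 H
  atom 16: F (halogen, monovalent) → 0 H
Totals → C:8, H:8, F:3, N:1, O:3, S:1.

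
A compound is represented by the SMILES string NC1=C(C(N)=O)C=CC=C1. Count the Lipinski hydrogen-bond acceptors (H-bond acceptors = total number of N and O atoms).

N atoms: 2; O atoms: 1.
Lipinski HBA = 2 + 1 = 3.

3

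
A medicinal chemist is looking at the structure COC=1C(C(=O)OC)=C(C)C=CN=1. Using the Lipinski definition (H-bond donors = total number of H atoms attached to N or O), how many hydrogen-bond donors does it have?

0

Donors: find every N or O and count the H atoms it carries.
  atom 2 (O): bond orders sum to 2 → 0 H
  atom 6 (O): bond orders sum to 2 → 0 H
  atom 7 (O): bond orders sum to 2 → 0 H
  atom 13 (N): bond orders sum to 3 → 0 H
Lipinski HBD = 0.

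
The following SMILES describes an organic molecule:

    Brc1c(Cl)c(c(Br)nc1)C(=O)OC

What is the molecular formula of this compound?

C7H4Br2ClNO2

Walk through each heavy atom and fill implicit hydrogens from standard valence (C 4, N 3, O 2, S 2, halogen 1); for lowercase aromatic atoms, an aromatic c carries 1 H when it has two neighbours and 0 H with three, and aromatic n carries 0 H:
  atom 1: Br (halogen, monovalent) → 0 H
  atom 2: aromatic c, 3 neighbours → 0 H
  atom 3: aromatic c, 3 neighbours → 0 H
  atom 4: Cl (halogen, monovalent) → 0 H
  atom 5: aromatic c, 3 neighbours → 0 H
  atom 6: aromatic c, 3 neighbours → 0 H
  atom 7: Br (halogen, monovalent) → 0 H
  atom 8: aromatic n, 2 neighbours → 0 H
  atom 9: aromatic c, 2 neighbours → 1 H
  atom 10: C, bond orders sum to 4 (valence 4) → 0 H
  atom 11: O, bond orders sum to 2 (valence 2) → 0 H
  atom 12: O, bond orders sum to 2 (valence 2) → 0 H
  atom 13: C, bond orders sum to 1 (valence 4) → 3 H
Totals → C:7, H:4, Br:2, Cl:1, N:1, O:2.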